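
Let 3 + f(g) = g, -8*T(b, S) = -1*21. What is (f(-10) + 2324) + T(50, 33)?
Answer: 18509/8 ≈ 2313.6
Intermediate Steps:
T(b, S) = 21/8 (T(b, S) = -(-1)*21/8 = -1/8*(-21) = 21/8)
f(g) = -3 + g
(f(-10) + 2324) + T(50, 33) = ((-3 - 10) + 2324) + 21/8 = (-13 + 2324) + 21/8 = 2311 + 21/8 = 18509/8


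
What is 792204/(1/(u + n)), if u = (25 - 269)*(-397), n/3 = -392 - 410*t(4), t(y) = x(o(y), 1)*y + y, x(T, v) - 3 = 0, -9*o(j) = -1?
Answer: 60217010448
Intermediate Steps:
o(j) = ⅑ (o(j) = -⅑*(-1) = ⅑)
x(T, v) = 3 (x(T, v) = 3 + 0 = 3)
t(y) = 4*y (t(y) = 3*y + y = 4*y)
n = -20856 (n = 3*(-392 - 1640*4) = 3*(-392 - 410*16) = 3*(-392 - 6560) = 3*(-6952) = -20856)
u = 96868 (u = -244*(-397) = 96868)
792204/(1/(u + n)) = 792204/(1/(96868 - 20856)) = 792204/(1/76012) = 792204*76012 = 60217010448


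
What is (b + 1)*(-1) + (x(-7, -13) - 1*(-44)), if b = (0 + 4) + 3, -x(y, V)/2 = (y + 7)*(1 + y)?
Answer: 36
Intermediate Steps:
x(y, V) = -2*(1 + y)*(7 + y) (x(y, V) = -2*(y + 7)*(1 + y) = -2*(7 + y)*(1 + y) = -2*(1 + y)*(7 + y))
b = 7 (b = 4 + 3 = 7)
(b + 1)*(-1) + (x(-7, -13) - 1*(-44)) = (7 + 1)*(-1) + ((-14 - 16*(-7) - 2*(-7)²) - 1*(-44)) = 8*(-1) + ((-14 + 112 - 2*49) + 44) = -8 + ((-14 + 112 - 98) + 44) = -8 + (0 + 44) = -8 + 44 = 36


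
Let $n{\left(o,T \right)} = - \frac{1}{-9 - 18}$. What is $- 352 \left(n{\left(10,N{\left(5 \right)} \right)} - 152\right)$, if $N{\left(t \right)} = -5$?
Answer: $\frac{1444256}{27} \approx 53491.0$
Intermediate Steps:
$n{\left(o,T \right)} = \frac{1}{27}$ ($n{\left(o,T \right)} = - \frac{1}{-27} = \left(-1\right) \left(- \frac{1}{27}\right) = \frac{1}{27}$)
$- 352 \left(n{\left(10,N{\left(5 \right)} \right)} - 152\right) = - 352 \left(\frac{1}{27} - 152\right) = \left(-352\right) \left(- \frac{4103}{27}\right) = \frac{1444256}{27}$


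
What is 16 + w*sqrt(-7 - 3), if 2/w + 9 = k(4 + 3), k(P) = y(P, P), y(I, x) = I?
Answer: 16 - I*sqrt(10) ≈ 16.0 - 3.1623*I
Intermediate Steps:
k(P) = P
w = -1 (w = 2/(-9 + (4 + 3)) = 2/(-9 + 7) = 2/(-2) = 2*(-1/2) = -1)
16 + w*sqrt(-7 - 3) = 16 - sqrt(-7 - 3) = 16 - sqrt(-10) = 16 - I*sqrt(10)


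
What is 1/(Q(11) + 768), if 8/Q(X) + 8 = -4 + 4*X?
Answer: 4/3073 ≈ 0.0013017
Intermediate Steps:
Q(X) = 8/(-12 + 4*X) (Q(X) = 8/(-8 + (-4 + 4*X)) = 8/(-12 + 4*X))
1/(Q(11) + 768) = 1/(2/(-3 + 11) + 768) = 1/(2/8 + 768) = 1/(2*(⅛) + 768) = 1/(¼ + 768) = 1/(3073/4) = 4/3073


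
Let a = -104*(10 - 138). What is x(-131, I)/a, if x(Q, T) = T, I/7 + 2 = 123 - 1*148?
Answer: -189/13312 ≈ -0.014198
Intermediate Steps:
a = 13312 (a = -104*(-128) = 13312)
I = -189 (I = -14 + 7*(123 - 1*148) = -14 + 7*(123 - 148) = -14 + 7*(-25) = -14 - 175 = -189)
x(-131, I)/a = -189/13312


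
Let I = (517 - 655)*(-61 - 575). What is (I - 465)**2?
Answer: 7621813809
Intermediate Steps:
I = 87768 (I = -138*(-636) = 87768)
(I - 465)**2 = (87768 - 465)**2 = 87303**2 = 7621813809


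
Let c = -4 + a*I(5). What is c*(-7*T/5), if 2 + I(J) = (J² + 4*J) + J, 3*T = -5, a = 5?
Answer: 1652/3 ≈ 550.67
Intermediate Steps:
T = -5/3 (T = (⅓)*(-5) = -5/3 ≈ -1.6667)
I(J) = -2 + J² + 5*J (I(J) = -2 + ((J² + 4*J) + J) = -2 + (J² + 5*J) = -2 + J² + 5*J)
c = 236 (c = -4 + 5*(-2 + 5² + 5*5) = -4 + 5*(-2 + 25 + 25) = -4 + 5*48 = -4 + 240 = 236)
c*(-7*T/5) = 236*(-(-35)/(3*5)) = 236*(-7*(-⅓)) = 236*(7/3) = 1652/3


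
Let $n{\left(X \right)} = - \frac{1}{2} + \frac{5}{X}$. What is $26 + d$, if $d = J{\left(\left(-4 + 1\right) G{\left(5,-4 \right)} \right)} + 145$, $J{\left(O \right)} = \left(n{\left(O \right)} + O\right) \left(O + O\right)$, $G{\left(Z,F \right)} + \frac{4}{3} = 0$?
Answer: $209$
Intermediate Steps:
$n{\left(X \right)} = - \frac{1}{2} + \frac{5}{X}$ ($n{\left(X \right)} = \left(-1\right) \frac{1}{2} + \frac{5}{X} = - \frac{1}{2} + \frac{5}{X}$)
$G{\left(Z,F \right)} = - \frac{4}{3}$ ($G{\left(Z,F \right)} = - \frac{4}{3} + 0 = - \frac{4}{3}$)
$J{\left(O \right)} = 2 O \left(O + \frac{10 - O}{2 O}\right)$ ($J{\left(O \right)} = \left(\frac{10 - O}{2 O} + O\right) \left(O + O\right) = \left(O + \frac{10 - O}{2 O}\right) 2 O = 2 O \left(O + \frac{10 - O}{2 O}\right)$)
$d = 183$ ($d = \left(10 - \left(-4 + 1\right) \left(- \frac{4}{3}\right) + 2 \left(\left(-4 + 1\right) \left(- \frac{4}{3}\right)\right)^{2}\right) + 145 = \left(10 - \left(-3\right) \left(- \frac{4}{3}\right) + 2 \left(\left(-3\right) \left(- \frac{4}{3}\right)\right)^{2}\right) + 145 = \left(10 - 4 + 2 \cdot 4^{2}\right) + 145 = \left(10 - 4 + 2 \cdot 16\right) + 145 = \left(10 - 4 + 32\right) + 145 = 38 + 145 = 183$)
$26 + d = 26 + 183 = 209$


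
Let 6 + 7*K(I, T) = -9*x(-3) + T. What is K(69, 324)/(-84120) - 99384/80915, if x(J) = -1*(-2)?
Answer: -975759151/794099810 ≈ -1.2288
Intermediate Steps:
x(J) = 2
K(I, T) = -24/7 + T/7 (K(I, T) = -6/7 + (-9*2 + T)/7 = -6/7 + (-18 + T)/7 = -6/7 + (-18/7 + T/7) = -24/7 + T/7)
K(69, 324)/(-84120) - 99384/80915 = (-24/7 + (⅐)*324)/(-84120) - 99384/80915 = (-24/7 + 324/7)*(-1/84120) - 99384*1/80915 = (300/7)*(-1/84120) - 99384/80915 = -5/9814 - 99384/80915 = -975759151/794099810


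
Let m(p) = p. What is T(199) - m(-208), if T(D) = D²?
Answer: 39809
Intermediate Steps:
T(199) - m(-208) = 199² - 1*(-208) = 39601 + 208 = 39809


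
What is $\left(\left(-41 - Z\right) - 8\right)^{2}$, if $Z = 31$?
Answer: $6400$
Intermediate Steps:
$\left(\left(-41 - Z\right) - 8\right)^{2} = \left(\left(-41 - 31\right) - 8\right)^{2} = \left(-72 - 8\right)^{2} = \left(-80\right)^{2} = 6400$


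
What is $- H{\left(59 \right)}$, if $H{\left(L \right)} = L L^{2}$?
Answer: $-205379$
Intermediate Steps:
$H{\left(L \right)} = L^{3}$
$- H{\left(59 \right)} = - 59^{3} = \left(-1\right) 205379 = -205379$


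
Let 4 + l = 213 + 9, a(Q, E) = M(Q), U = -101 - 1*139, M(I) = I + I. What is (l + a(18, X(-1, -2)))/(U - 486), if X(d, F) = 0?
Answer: -127/363 ≈ -0.34986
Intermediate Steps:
M(I) = 2*I
U = -240 (U = -101 - 139 = -240)
a(Q, E) = 2*Q
l = 218 (l = -4 + (213 + 9) = -4 + 222 = 218)
(l + a(18, X(-1, -2)))/(U - 486) = (218 + 2*18)/(-240 - 486) = (218 + 36)/(-726) = 254*(-1/726) = -127/363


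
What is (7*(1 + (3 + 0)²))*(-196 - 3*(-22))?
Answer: -9100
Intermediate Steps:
(7*(1 + (3 + 0)²))*(-196 - 3*(-22)) = (7*(1 + 3²))*(-196 + 66) = (7*(1 + 9))*(-130) = (7*10)*(-130) = 70*(-130) = -9100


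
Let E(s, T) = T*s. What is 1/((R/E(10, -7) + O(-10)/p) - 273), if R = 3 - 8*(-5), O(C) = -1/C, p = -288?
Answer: -20160/5516071 ≈ -0.0036548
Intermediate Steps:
R = 43 (R = 3 + 40 = 43)
1/((R/E(10, -7) + O(-10)/p) - 273) = 1/((43/((-7*10)) - 1/(-10)/(-288)) - 273) = 1/((43/(-70) - 1*(-⅒)*(-1/288)) - 273) = 1/((43*(-1/70) + (⅒)*(-1/288)) - 273) = 1/((-43/70 - 1/2880) - 273) = 1/(-12391/20160 - 273) = 1/(-5516071/20160) = -20160/5516071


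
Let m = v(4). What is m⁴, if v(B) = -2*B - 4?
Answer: 20736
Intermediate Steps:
v(B) = -4 - 2*B
m = -12 (m = -4 - 2*4 = -4 - 8 = -12)
m⁴ = (-12)⁴ = 20736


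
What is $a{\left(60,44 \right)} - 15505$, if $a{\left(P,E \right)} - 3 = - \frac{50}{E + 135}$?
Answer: $- \frac{2774908}{179} \approx -15502.0$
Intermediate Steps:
$a{\left(P,E \right)} = 3 - \frac{50}{135 + E}$ ($a{\left(P,E \right)} = 3 - \frac{50}{E + 135} = 3 - \frac{50}{135 + E}$)
$a{\left(60,44 \right)} - 15505 = \frac{355 + 3 \cdot 44}{135 + 44} - 15505 = \frac{355 + 132}{179} - 15505 = \frac{1}{179} \cdot 487 - 15505 = \frac{487}{179} - 15505 = - \frac{2774908}{179}$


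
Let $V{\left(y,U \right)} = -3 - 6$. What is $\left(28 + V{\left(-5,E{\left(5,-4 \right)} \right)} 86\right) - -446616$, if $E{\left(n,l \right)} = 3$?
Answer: $445870$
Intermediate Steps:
$V{\left(y,U \right)} = -9$ ($V{\left(y,U \right)} = -3 - 6 = -9$)
$\left(28 + V{\left(-5,E{\left(5,-4 \right)} \right)} 86\right) - -446616 = \left(28 - 774\right) - -446616 = \left(28 - 774\right) + 446616 = -746 + 446616 = 445870$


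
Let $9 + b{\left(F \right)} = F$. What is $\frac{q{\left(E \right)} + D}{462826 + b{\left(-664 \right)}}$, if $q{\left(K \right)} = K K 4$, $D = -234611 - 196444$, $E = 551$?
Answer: $\frac{783349}{462153} \approx 1.695$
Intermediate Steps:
$D = -431055$ ($D = -234611 - 196444 = -431055$)
$b{\left(F \right)} = -9 + F$
$q{\left(K \right)} = 4 K^{2}$ ($q{\left(K \right)} = K^{2} \cdot 4 = 4 K^{2}$)
$\frac{q{\left(E \right)} + D}{462826 + b{\left(-664 \right)}} = \frac{4 \cdot 551^{2} - 431055}{462826 - 673} = \frac{4 \cdot 303601 - 431055}{462826 - 673} = \frac{1214404 - 431055}{462153} = 783349 \cdot \frac{1}{462153} = \frac{783349}{462153}$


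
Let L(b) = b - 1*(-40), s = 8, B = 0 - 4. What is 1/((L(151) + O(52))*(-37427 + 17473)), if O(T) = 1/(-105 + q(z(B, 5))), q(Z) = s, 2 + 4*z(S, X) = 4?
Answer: -97/369667804 ≈ -2.6240e-7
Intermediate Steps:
B = -4
z(S, X) = ½ (z(S, X) = -½ + (¼)*4 = -½ + 1 = ½)
q(Z) = 8
L(b) = 40 + b (L(b) = b + 40 = 40 + b)
O(T) = -1/97 (O(T) = 1/(-105 + 8) = 1/(-97) = -1/97)
1/((L(151) + O(52))*(-37427 + 17473)) = 1/(((40 + 151) - 1/97)*(-37427 + 17473)) = 1/((191 - 1/97)*(-19954)) = 1/((18526/97)*(-19954)) = 1/(-369667804/97) = -97/369667804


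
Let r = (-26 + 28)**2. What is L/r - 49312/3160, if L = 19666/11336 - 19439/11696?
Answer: -408152989737/26185706560 ≈ -15.587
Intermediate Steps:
L = 1206629/16573232 (L = 19666*(1/11336) - 19439*1/11696 = 9833/5668 - 19439/11696 = 1206629/16573232 ≈ 0.072806)
r = 4 (r = 2**2 = 4)
L/r - 49312/3160 = (1206629/16573232)/4 - 49312/3160 = (1206629/16573232)*(1/4) - 49312*1/3160 = 1206629/66292928 - 6164/395 = -408152989737/26185706560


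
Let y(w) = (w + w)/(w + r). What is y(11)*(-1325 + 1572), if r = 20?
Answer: 5434/31 ≈ 175.29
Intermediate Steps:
y(w) = 2*w/(20 + w) (y(w) = (w + w)/(w + 20) = (2*w)/(20 + w) = 2*w/(20 + w))
y(11)*(-1325 + 1572) = (2*11/(20 + 11))*(-1325 + 1572) = (2*11/31)*247 = (2*11*(1/31))*247 = (22/31)*247 = 5434/31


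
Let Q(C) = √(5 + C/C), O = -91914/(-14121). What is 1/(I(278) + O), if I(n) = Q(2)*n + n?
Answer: -787942386/1060042752355 + 3079663011*√6/4240171009420 ≈ 0.0010358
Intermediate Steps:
O = 30638/4707 (O = -91914*(-1/14121) = 30638/4707 ≈ 6.5090)
Q(C) = √6 (Q(C) = √(5 + 1) = √6)
I(n) = n + n*√6 (I(n) = √6*n + n = n*√6 + n = n + n*√6)
1/(I(278) + O) = 1/(278*(1 + √6) + 30638/4707) = 1/((278 + 278*√6) + 30638/4707) = 1/(1339184/4707 + 278*√6)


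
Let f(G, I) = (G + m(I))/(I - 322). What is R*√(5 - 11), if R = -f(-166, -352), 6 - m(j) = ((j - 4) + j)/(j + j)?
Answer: -28337*I*√6/118624 ≈ -0.58514*I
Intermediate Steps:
m(j) = 6 - (-4 + 2*j)/(2*j) (m(j) = 6 - ((j - 4) + j)/(j + j) = 6 - ((-4 + j) + j)/(2*j) = 6 - (-4 + 2*j)*1/(2*j) = 6 - (-4 + 2*j)/(2*j))
f(G, I) = (5 + G + 2/I)/(-322 + I) (f(G, I) = (G + (5 + 2/I))/(I - 322) = (5 + G + 2/I)/(-322 + I))
R = -28337/118624 (R = -(2 + 5*(-352) - 166*(-352))/((-352)*(-322 - 352)) = -(-1)*(2 - 1760 + 58432)/(352*(-674)) = -(-1)*(-1)*56674/(352*674) = -1*28337/118624 = -28337/118624 ≈ -0.23888)
R*√(5 - 11) = -28337*√(5 - 11)/118624 = -28337*I*√6/118624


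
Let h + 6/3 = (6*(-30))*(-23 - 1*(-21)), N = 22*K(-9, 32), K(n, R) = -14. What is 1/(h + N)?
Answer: 1/50 ≈ 0.020000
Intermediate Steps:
N = -308 (N = 22*(-14) = -308)
h = 358 (h = -2 + (6*(-30))*(-23 - 1*(-21)) = -2 - 180*(-23 + 21) = -2 - 180*(-2) = -2 + 360 = 358)
1/(h + N) = 1/(358 - 308) = 1/50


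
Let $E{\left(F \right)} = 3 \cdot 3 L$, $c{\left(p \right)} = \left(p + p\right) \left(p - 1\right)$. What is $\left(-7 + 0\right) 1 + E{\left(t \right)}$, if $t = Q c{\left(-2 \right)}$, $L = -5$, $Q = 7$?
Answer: $-52$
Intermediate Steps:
$c{\left(p \right)} = 2 p \left(-1 + p\right)$
$t = 84$ ($t = 7 \cdot 2 \left(-2\right) \left(-1 - 2\right) = 7 \cdot 2 \left(-2\right) \left(-3\right) = 7 \cdot 12 = 84$)
$E{\left(F \right)} = -45$ ($E{\left(F \right)} = 3 \cdot 3 \left(-5\right) = 9 \left(-5\right) = -45$)
$\left(-7 + 0\right) 1 + E{\left(t \right)} = \left(-7 + 0\right) 1 - 45 = \left(-7\right) 1 - 45 = -7 - 45 = -52$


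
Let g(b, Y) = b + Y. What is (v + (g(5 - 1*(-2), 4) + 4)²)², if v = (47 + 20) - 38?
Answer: 64516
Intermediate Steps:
g(b, Y) = Y + b
v = 29 (v = 67 - 38 = 29)
(v + (g(5 - 1*(-2), 4) + 4)²)² = (29 + ((4 + (5 - 1*(-2))) + 4)²)² = (29 + ((4 + (5 + 2)) + 4)²)² = (29 + ((4 + 7) + 4)²)² = (29 + (11 + 4)²)² = (29 + 15²)² = (29 + 225)² = 254² = 64516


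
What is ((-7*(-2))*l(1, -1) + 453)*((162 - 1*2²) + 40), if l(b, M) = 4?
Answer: 100782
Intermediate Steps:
((-7*(-2))*l(1, -1) + 453)*((162 - 1*2²) + 40) = (-7*(-2)*4 + 453)*((162 - 1*2²) + 40) = (14*4 + 453)*((162 - 1*4) + 40) = (56 + 453)*((162 - 4) + 40) = 509*(158 + 40) = 509*198 = 100782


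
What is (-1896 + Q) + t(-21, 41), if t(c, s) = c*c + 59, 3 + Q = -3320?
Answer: -4719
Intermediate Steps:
Q = -3323 (Q = -3 - 3320 = -3323)
t(c, s) = 59 + c² (t(c, s) = c² + 59 = 59 + c²)
(-1896 + Q) + t(-21, 41) = (-1896 - 3323) + (59 + (-21)²) = -5219 + (59 + 441) = -5219 + 500 = -4719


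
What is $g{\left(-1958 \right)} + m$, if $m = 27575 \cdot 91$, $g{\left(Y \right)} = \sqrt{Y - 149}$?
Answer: $2509325 + 7 i \sqrt{43} \approx 2.5093 \cdot 10^{6} + 45.902 i$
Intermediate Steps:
$g{\left(Y \right)} = \sqrt{-149 + Y}$
$m = 2509325$
$g{\left(-1958 \right)} + m = \sqrt{-149 - 1958} + 2509325 = \sqrt{-2107} + 2509325 = 7 i \sqrt{43} + 2509325 = 2509325 + 7 i \sqrt{43}$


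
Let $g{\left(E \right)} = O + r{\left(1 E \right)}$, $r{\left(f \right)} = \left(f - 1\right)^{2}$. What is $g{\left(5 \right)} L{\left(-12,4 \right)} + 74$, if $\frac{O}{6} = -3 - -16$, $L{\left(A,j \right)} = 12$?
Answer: $1202$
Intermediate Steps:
$r{\left(f \right)} = \left(-1 + f\right)^{2}$
$O = 78$ ($O = 6 \left(-3 - -16\right) = 6 \left(-3 + 16\right) = 6 \cdot 13 = 78$)
$g{\left(E \right)} = 78 + \left(-1 + E\right)^{2}$ ($g{\left(E \right)} = 78 + \left(-1 + 1 E\right)^{2} = 78 + \left(-1 + E\right)^{2}$)
$g{\left(5 \right)} L{\left(-12,4 \right)} + 74 = \left(78 + \left(-1 + 5\right)^{2}\right) 12 + 74 = \left(78 + 4^{2}\right) 12 + 74 = \left(78 + 16\right) 12 + 74 = 94 \cdot 12 + 74 = 1128 + 74 = 1202$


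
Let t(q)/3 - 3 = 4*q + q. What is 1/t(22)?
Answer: 1/339 ≈ 0.0029499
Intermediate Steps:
t(q) = 9 + 15*q (t(q) = 9 + 3*(4*q + q) = 9 + 3*(5*q) = 9 + 15*q)
1/t(22) = 1/(9 + 15*22) = 1/(9 + 330) = 1/339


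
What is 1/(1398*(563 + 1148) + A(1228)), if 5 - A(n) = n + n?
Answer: 1/2389527 ≈ 4.1849e-7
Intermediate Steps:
A(n) = 5 - 2*n (A(n) = 5 - (n + n) = 5 - 2*n)
1/(1398*(563 + 1148) + A(1228)) = 1/(1398*(563 + 1148) + (5 - 2*1228)) = 1/(1398*1711 + (5 - 2456)) = 1/(2391978 - 2451) = 1/2389527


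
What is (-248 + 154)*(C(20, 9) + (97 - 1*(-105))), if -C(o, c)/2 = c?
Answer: -17296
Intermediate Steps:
C(o, c) = -2*c
(-248 + 154)*(C(20, 9) + (97 - 1*(-105))) = (-248 + 154)*(-2*9 + (97 - 1*(-105))) = -94*(-18 + (97 + 105)) = -94*(-18 + 202) = -94*184 = -17296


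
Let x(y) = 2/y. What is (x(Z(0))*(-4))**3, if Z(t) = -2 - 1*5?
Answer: 512/343 ≈ 1.4927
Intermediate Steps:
Z(t) = -7 (Z(t) = -2 - 5 = -7)
(x(Z(0))*(-4))**3 = ((2/(-7))*(-4))**3 = ((2*(-1/7))*(-4))**3 = (-2/7*(-4))**3 = (8/7)**3 = 512/343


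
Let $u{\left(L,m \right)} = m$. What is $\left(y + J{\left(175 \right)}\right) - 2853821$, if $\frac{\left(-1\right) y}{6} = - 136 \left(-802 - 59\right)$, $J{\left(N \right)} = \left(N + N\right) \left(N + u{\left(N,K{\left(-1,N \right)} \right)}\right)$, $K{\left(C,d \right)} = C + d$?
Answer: $-3434247$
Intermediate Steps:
$J{\left(N \right)} = 2 N \left(-1 + 2 N\right)$ ($J{\left(N \right)} = \left(N + N\right) \left(N + \left(-1 + N\right)\right) = 2 N \left(-1 + 2 N\right)$)
$y = -702576$ ($y = - 6 \left(- 136 \left(-802 - 59\right)\right) = - 6 \left(\left(-136\right) \left(-861\right)\right) = \left(-6\right) 117096 = -702576$)
$\left(y + J{\left(175 \right)}\right) - 2853821 = \left(-702576 + 2 \cdot 175 \left(-1 + 2 \cdot 175\right)\right) - 2853821 = \left(-702576 + 2 \cdot 175 \left(-1 + 350\right)\right) - 2853821 = \left(-702576 + 2 \cdot 175 \cdot 349\right) - 2853821 = \left(-702576 + 122150\right) - 2853821 = -580426 - 2853821 = -3434247$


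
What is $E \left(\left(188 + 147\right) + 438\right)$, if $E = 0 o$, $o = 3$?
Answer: $0$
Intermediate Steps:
$E = 0$ ($E = 0 \cdot 3 = 0$)
$E \left(\left(188 + 147\right) + 438\right) = 0 \left(\left(188 + 147\right) + 438\right) = 0 \left(335 + 438\right) = 0 \cdot 773 = 0$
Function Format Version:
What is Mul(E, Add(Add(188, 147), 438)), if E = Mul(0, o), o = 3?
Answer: 0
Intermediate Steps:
E = 0 (E = Mul(0, 3) = 0)
Mul(E, Add(Add(188, 147), 438)) = Mul(0, Add(Add(188, 147), 438)) = Mul(0, Add(335, 438)) = Mul(0, 773) = 0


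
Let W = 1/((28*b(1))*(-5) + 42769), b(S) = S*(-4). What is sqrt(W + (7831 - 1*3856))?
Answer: 2*sqrt(1865668487826)/43329 ≈ 63.048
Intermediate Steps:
b(S) = -4*S
W = 1/43329 (W = 1/((28*(-4*1))*(-5) + 42769) = 1/((28*(-4))*(-5) + 42769) = 1/(-112*(-5) + 42769) = 1/(560 + 42769) = 1/43329 ≈ 2.3079e-5)
sqrt(W + (7831 - 1*3856)) = sqrt(1/43329 + (7831 - 1*3856)) = sqrt(1/43329 + (7831 - 3856)) = sqrt(1/43329 + 3975) = sqrt(172232776/43329) = 2*sqrt(1865668487826)/43329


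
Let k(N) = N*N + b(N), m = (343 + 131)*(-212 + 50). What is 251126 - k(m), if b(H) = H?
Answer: -5896069030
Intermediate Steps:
m = -76788 (m = 474*(-162) = -76788)
k(N) = N + N**2 (k(N) = N*N + N = N**2 + N = N + N**2)
251126 - k(m) = 251126 - (-76788)*(1 - 76788) = 251126 - (-76788)*(-76787) = 251126 - 1*5896320156 = 251126 - 5896320156 = -5896069030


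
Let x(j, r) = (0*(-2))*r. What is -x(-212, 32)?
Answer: 0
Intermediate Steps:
x(j, r) = 0 (x(j, r) = 0*r = 0)
-x(-212, 32) = -1*0 = 0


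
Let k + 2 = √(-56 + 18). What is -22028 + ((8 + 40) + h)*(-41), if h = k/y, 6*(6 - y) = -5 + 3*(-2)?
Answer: -1127320/47 - 246*I*√38/47 ≈ -23986.0 - 32.265*I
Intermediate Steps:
y = 47/6 (y = 6 - (-5 + 3*(-2))/6 = 6 - (-5 - 6)/6 = 6 - ⅙*(-11) = 6 + 11/6 = 47/6 ≈ 7.8333)
k = -2 + I*√38 (k = -2 + √(-56 + 18) = -2 + √(-38) = -2 + I*√38 ≈ -2.0 + 6.1644*I)
h = -12/47 + 6*I*√38/47 (h = (-2 + I*√38)/(47/6) = (-2 + I*√38)*(6/47) = -12/47 + 6*I*√38/47 ≈ -0.25532 + 0.78695*I)
-22028 + ((8 + 40) + h)*(-41) = -22028 + ((8 + 40) + (-12/47 + 6*I*√38/47))*(-41) = -22028 + (48 + (-12/47 + 6*I*√38/47))*(-41) = -22028 + (2244/47 + 6*I*√38/47)*(-41) = -22028 + (-92004/47 - 246*I*√38/47) = -1127320/47 - 246*I*√38/47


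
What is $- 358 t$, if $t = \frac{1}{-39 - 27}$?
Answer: $\frac{179}{33} \approx 5.4242$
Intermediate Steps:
$t = - \frac{1}{66}$ ($t = \frac{1}{-66} = - \frac{1}{66} \approx -0.015152$)
$- 358 t = \left(-358\right) \left(- \frac{1}{66}\right) = \frac{179}{33}$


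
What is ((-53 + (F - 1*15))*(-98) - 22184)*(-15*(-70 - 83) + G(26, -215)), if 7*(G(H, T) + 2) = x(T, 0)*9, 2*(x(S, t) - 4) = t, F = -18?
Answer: -221292772/7 ≈ -3.1613e+7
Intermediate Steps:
x(S, t) = 4 + t/2
G(H, T) = 22/7 (G(H, T) = -2 + ((4 + (½)*0)*9)/7 = -2 + ((4 + 0)*9)/7 = -2 + (4*9)/7 = -2 + (⅐)*36 = -2 + 36/7 = 22/7)
((-53 + (F - 1*15))*(-98) - 22184)*(-15*(-70 - 83) + G(26, -215)) = ((-53 + (-18 - 1*15))*(-98) - 22184)*(-15*(-70 - 83) + 22/7) = ((-53 + (-18 - 15))*(-98) - 22184)*(-15*(-153) + 22/7) = ((-53 - 33)*(-98) - 22184)*(2295 + 22/7) = (-86*(-98) - 22184)*(16087/7) = (8428 - 22184)*(16087/7) = -13756*16087/7 = -221292772/7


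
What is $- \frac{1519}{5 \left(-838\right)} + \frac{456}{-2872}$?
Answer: $\frac{306491}{1504210} \approx 0.20376$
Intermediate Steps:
$- \frac{1519}{5 \left(-838\right)} + \frac{456}{-2872} = - \frac{1519}{-4190} + 456 \left(- \frac{1}{2872}\right) = \left(-1519\right) \left(- \frac{1}{4190}\right) - \frac{57}{359} = \frac{1519}{4190} - \frac{57}{359} = \frac{306491}{1504210}$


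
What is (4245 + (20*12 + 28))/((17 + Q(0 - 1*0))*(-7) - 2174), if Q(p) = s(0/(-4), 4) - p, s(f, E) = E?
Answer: -4513/2321 ≈ -1.9444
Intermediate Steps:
Q(p) = 4 - p
(4245 + (20*12 + 28))/((17 + Q(0 - 1*0))*(-7) - 2174) = (4245 + (20*12 + 28))/((17 + (4 - (0 - 1*0)))*(-7) - 2174) = (4245 + (240 + 28))/((17 + (4 - (0 + 0)))*(-7) - 2174) = (4245 + 268)/((17 + (4 - 1*0))*(-7) - 2174) = 4513/((17 + (4 + 0))*(-7) - 2174) = 4513/((17 + 4)*(-7) - 2174) = 4513/(21*(-7) - 2174) = 4513/(-147 - 2174) = 4513/(-2321) = 4513*(-1/2321) = -4513/2321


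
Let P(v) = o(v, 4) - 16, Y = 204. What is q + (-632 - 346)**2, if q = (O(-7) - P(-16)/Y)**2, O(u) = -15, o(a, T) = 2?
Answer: 9953579065/10404 ≈ 9.5671e+5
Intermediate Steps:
P(v) = -14 (P(v) = 2 - 16 = -14)
q = 2319529/10404 (q = (-15 - (-14)/204)**2 = (-15 - 1*(-7/102))**2 = (-15 + 7/102)**2 = (-1523/102)**2 = 2319529/10404 ≈ 222.95)
q + (-632 - 346)**2 = 2319529/10404 + (-632 - 346)**2 = 2319529/10404 + (-978)**2 = 2319529/10404 + 956484 = 9953579065/10404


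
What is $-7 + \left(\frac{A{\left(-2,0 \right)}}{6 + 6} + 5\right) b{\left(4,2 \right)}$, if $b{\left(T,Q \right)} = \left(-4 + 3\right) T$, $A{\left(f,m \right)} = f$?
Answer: $- \frac{79}{3} \approx -26.333$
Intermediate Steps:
$b{\left(T,Q \right)} = - T$
$-7 + \left(\frac{A{\left(-2,0 \right)}}{6 + 6} + 5\right) b{\left(4,2 \right)} = -7 + \left(- \frac{2}{6 + 6} + 5\right) \left(\left(-1\right) 4\right) = -7 + \left(- \frac{2}{12} + 5\right) \left(-4\right) = -7 + \left(\left(-2\right) \frac{1}{12} + 5\right) \left(-4\right) = -7 + \left(- \frac{1}{6} + 5\right) \left(-4\right) = -7 + \frac{29}{6} \left(-4\right) = -7 - \frac{58}{3} = - \frac{79}{3}$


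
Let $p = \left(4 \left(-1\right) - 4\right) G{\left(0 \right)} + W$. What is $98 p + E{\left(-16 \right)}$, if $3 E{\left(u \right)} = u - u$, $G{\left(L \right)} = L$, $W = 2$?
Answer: $196$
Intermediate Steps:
$p = 2$ ($p = \left(4 \left(-1\right) - 4\right) 0 + 2 = \left(-4 - 4\right) 0 + 2 = \left(-8\right) 0 + 2 = 0 + 2 = 2$)
$E{\left(u \right)} = 0$ ($E{\left(u \right)} = \frac{u - u}{3} = \frac{1}{3} \cdot 0 = 0$)
$98 p + E{\left(-16 \right)} = 98 \cdot 2 + 0 = 196 + 0 = 196$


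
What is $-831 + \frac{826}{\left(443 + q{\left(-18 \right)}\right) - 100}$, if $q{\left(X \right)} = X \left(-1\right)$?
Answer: $- \frac{299165}{361} \approx -828.71$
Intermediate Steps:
$q{\left(X \right)} = - X$
$-831 + \frac{826}{\left(443 + q{\left(-18 \right)}\right) - 100} = -831 + \frac{826}{\left(443 - -18\right) - 100} = -831 + \frac{826}{\left(443 + 18\right) - 100} = -831 + \frac{826}{461 - 100} = -831 + \frac{826}{361} = - \frac{299165}{361}$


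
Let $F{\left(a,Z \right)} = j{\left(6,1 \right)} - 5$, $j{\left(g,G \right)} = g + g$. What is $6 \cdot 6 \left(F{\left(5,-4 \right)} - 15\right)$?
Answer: $-288$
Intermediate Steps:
$j{\left(g,G \right)} = 2 g$
$F{\left(a,Z \right)} = 7$ ($F{\left(a,Z \right)} = 2 \cdot 6 - 5 = 12 - 5 = 7$)
$6 \cdot 6 \left(F{\left(5,-4 \right)} - 15\right) = 6 \cdot 6 \left(7 - 15\right) = 36 \left(-8\right) = -288$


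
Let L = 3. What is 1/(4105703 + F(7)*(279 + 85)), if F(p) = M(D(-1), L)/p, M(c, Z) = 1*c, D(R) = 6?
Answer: 1/4106015 ≈ 2.4354e-7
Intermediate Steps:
M(c, Z) = c
F(p) = 6/p
1/(4105703 + F(7)*(279 + 85)) = 1/(4105703 + (6/7)*(279 + 85)) = 1/(4105703 + (6*(⅐))*364) = 1/(4105703 + (6/7)*364) = 1/(4105703 + 312) = 1/4106015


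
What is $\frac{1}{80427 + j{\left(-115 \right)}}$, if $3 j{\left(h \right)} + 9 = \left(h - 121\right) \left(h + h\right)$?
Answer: $\frac{3}{295552} \approx 1.015 \cdot 10^{-5}$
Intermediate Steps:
$j{\left(h \right)} = -3 + \frac{2 h \left(-121 + h\right)}{3}$ ($j{\left(h \right)} = -3 + \frac{\left(h - 121\right) \left(h + h\right)}{3} = -3 + \frac{\left(-121 + h\right) 2 h}{3} = -3 + \frac{2 h \left(-121 + h\right)}{3}$)
$\frac{1}{80427 + j{\left(-115 \right)}} = \frac{1}{80427 - \left(- \frac{27821}{3} - \frac{26450}{3}\right)} = \frac{1}{80427 + \left(-3 + \frac{27830}{3} + \frac{2}{3} \cdot 13225\right)} = \frac{1}{80427 + \left(-3 + \frac{27830}{3} + \frac{26450}{3}\right)} = \frac{1}{80427 + \frac{54271}{3}} = \frac{1}{\frac{295552}{3}} = \frac{3}{295552}$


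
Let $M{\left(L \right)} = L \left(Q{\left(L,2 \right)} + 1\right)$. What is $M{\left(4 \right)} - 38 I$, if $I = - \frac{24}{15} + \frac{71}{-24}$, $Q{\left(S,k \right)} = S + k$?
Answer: $\frac{12073}{60} \approx 201.22$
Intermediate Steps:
$I = - \frac{547}{120}$ ($I = \left(-24\right) \frac{1}{15} + 71 \left(- \frac{1}{24}\right) = - \frac{8}{5} - \frac{71}{24} = - \frac{547}{120} \approx -4.5583$)
$M{\left(L \right)} = L \left(3 + L\right)$ ($M{\left(L \right)} = L \left(\left(L + 2\right) + 1\right) = L \left(\left(2 + L\right) + 1\right) = L \left(3 + L\right)$)
$M{\left(4 \right)} - 38 I = 4 \left(3 + 4\right) - - \frac{10393}{60} = 4 \cdot 7 + \frac{10393}{60} = 28 + \frac{10393}{60} = \frac{12073}{60}$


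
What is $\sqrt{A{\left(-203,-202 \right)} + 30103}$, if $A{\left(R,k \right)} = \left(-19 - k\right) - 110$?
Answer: $4 \sqrt{1886} \approx 173.71$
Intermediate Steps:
$A{\left(R,k \right)} = -129 - k$
$\sqrt{A{\left(-203,-202 \right)} + 30103} = \sqrt{\left(-129 - -202\right) + 30103} = \sqrt{\left(-129 + 202\right) + 30103} = \sqrt{73 + 30103} = \sqrt{30176} = 4 \sqrt{1886}$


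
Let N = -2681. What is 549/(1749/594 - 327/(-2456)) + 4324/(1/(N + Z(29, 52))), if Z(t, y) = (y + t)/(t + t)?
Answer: -22857506066174/1972783 ≈ -1.1586e+7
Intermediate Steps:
Z(t, y) = (t + y)/(2*t) (Z(t, y) = (t + y)/((2*t)) = (t + y)*(1/(2*t)) = (t + y)/(2*t))
549/(1749/594 - 327/(-2456)) + 4324/(1/(N + Z(29, 52))) = 549/(1749/594 - 327/(-2456)) + 4324/(1/(-2681 + (1/2)*(29 + 52)/29)) = 549/(1749*(1/594) - 327*(-1/2456)) + 4324/(1/(-2681 + (1/2)*(1/29)*81)) = 549/(53/18 + 327/2456) + 4324/(1/(-2681 + 81/58)) = 549/(68027/22104) + 4324/(1/(-155417/58)) = 549*(22104/68027) + 4324/(-58/155417) = 12135096/68027 + 4324*(-155417/58) = 12135096/68027 - 336011554/29 = -22857506066174/1972783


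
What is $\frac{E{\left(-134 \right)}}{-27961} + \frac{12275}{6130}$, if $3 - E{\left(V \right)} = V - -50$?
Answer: $\frac{68537593}{34280186} \approx 1.9993$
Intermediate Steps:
$E{\left(V \right)} = -47 - V$ ($E{\left(V \right)} = 3 - \left(V - -50\right) = 3 - \left(V + 50\right) = 3 - \left(50 + V\right) = -47 - V$)
$\frac{E{\left(-134 \right)}}{-27961} + \frac{12275}{6130} = \frac{-47 - -134}{-27961} + \frac{12275}{6130} = \left(-47 + 134\right) \left(- \frac{1}{27961}\right) + 12275 \cdot \frac{1}{6130} = 87 \left(- \frac{1}{27961}\right) + \frac{2455}{1226} = - \frac{87}{27961} + \frac{2455}{1226} = \frac{68537593}{34280186}$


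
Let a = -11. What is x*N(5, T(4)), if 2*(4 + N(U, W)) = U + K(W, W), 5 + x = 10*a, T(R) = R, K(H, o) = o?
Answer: -115/2 ≈ -57.500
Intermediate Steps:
x = -115 (x = -5 + 10*(-11) = -5 - 110 = -115)
N(U, W) = -4 + U/2 + W/2 (N(U, W) = -4 + (U + W)/2 = -4 + (U/2 + W/2) = -4 + U/2 + W/2)
x*N(5, T(4)) = -115*(-4 + (½)*5 + (½)*4) = -115*(-4 + 5/2 + 2) = -115*½ = -115/2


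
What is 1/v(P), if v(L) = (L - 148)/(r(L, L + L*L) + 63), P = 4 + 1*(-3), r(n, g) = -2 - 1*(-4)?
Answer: -65/147 ≈ -0.44218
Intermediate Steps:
r(n, g) = 2 (r(n, g) = -2 + 4 = 2)
P = 1 (P = 4 - 3 = 1)
v(L) = -148/65 + L/65 (v(L) = (L - 148)/(2 + 63) = (-148 + L)/65 = (-148 + L)*(1/65) = -148/65 + L/65)
1/v(P) = 1/(-148/65 + (1/65)*1) = 1/(-148/65 + 1/65) = 1/(-147/65) = -65/147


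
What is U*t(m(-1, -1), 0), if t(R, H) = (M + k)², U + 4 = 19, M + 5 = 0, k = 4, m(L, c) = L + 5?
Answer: 15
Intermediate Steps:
m(L, c) = 5 + L
M = -5 (M = -5 + 0 = -5)
U = 15 (U = -4 + 19 = 15)
t(R, H) = 1 (t(R, H) = (-5 + 4)² = (-1)² = 1)
U*t(m(-1, -1), 0) = 15*1 = 15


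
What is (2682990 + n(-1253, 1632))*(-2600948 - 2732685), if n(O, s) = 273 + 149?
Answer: -14312334795796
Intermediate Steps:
n(O, s) = 422
(2682990 + n(-1253, 1632))*(-2600948 - 2732685) = (2682990 + 422)*(-2600948 - 2732685) = 2683412*(-5333633) = -14312334795796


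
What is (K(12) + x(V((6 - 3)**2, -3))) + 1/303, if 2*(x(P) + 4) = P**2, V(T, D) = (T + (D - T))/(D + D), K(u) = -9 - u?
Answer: -60289/2424 ≈ -24.872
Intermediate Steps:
V(T, D) = 1/2 (V(T, D) = D/((2*D)) = D*(1/(2*D)) = 1/2)
x(P) = -4 + P**2/2
(K(12) + x(V((6 - 3)**2, -3))) + 1/303 = ((-9 - 1*12) + (-4 + (1/2)**2/2)) + 1/303 = ((-9 - 12) + (-4 + (1/2)*(1/4))) + 1/303 = (-21 + (-4 + 1/8)) + 1/303 = (-21 - 31/8) + 1/303 = -199/8 + 1/303 = -60289/2424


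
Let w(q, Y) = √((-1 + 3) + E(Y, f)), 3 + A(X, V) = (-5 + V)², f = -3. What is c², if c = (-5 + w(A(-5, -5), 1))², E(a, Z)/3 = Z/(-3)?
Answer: (5 - √5)⁴ ≈ 58.359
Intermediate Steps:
E(a, Z) = -Z (E(a, Z) = 3*(Z/(-3)) = 3*(Z*(-⅓)) = 3*(-Z/3) = -Z)
A(X, V) = -3 + (-5 + V)²
w(q, Y) = √5 (w(q, Y) = √((-1 + 3) - 1*(-3)) = √(2 + 3) = √5)
c = (-5 + √5)² ≈ 7.6393
c² = ((5 - √5)²)² = (5 - √5)⁴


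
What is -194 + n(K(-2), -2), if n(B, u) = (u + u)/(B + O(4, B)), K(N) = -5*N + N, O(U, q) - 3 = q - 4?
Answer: -2914/15 ≈ -194.27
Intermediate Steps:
O(U, q) = -1 + q (O(U, q) = 3 + (q - 4) = 3 + (-4 + q) = -1 + q)
K(N) = -4*N
n(B, u) = 2*u/(-1 + 2*B) (n(B, u) = (u + u)/(B + (-1 + B)) = (2*u)/(-1 + 2*B) = 2*u/(-1 + 2*B))
-194 + n(K(-2), -2) = -194 + 2*(-2)/(-1 + 2*(-4*(-2))) = -194 + 2*(-2)/(-1 + 2*8) = -194 + 2*(-2)/(-1 + 16) = -194 + 2*(-2)/15 = -194 + 2*(-2)*(1/15) = -194 - 4/15 = -2914/15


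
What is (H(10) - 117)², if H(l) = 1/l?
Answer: 1366561/100 ≈ 13666.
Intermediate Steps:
(H(10) - 117)² = (1/10 - 117)² = (⅒ - 117)² = (-1169/10)² = 1366561/100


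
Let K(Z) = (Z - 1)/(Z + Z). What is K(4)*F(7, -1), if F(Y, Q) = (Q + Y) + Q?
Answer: 15/8 ≈ 1.8750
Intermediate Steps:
F(Y, Q) = Y + 2*Q
K(Z) = (-1 + Z)/(2*Z) (K(Z) = (-1 + Z)/((2*Z)) = (-1 + Z)*(1/(2*Z)) = (-1 + Z)/(2*Z))
K(4)*F(7, -1) = ((½)*(-1 + 4)/4)*(7 + 2*(-1)) = ((½)*(¼)*3)*(7 - 2) = (3/8)*5 = 15/8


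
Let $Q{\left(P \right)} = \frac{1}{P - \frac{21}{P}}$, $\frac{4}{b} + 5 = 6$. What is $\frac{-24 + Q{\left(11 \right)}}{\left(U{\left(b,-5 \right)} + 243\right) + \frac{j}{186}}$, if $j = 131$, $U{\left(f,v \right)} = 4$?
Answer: $- \frac{222177}{2303650} \approx -0.096446$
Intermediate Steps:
$b = 4$ ($b = \frac{4}{-5 + 6} = \frac{4}{1} = 4 \cdot 1 = 4$)
$\frac{-24 + Q{\left(11 \right)}}{\left(U{\left(b,-5 \right)} + 243\right) + \frac{j}{186}} = \frac{-24 + \frac{11}{-21 + 11^{2}}}{\left(4 + 243\right) + \frac{131}{186}} = \frac{-24 + \frac{11}{-21 + 121}}{247 + 131 \cdot \frac{1}{186}} = \frac{-24 + \frac{11}{100}}{247 + \frac{131}{186}} = \frac{-24 + 11 \cdot \frac{1}{100}}{\frac{46073}{186}} = \left(-24 + \frac{11}{100}\right) \frac{186}{46073} = \left(- \frac{2389}{100}\right) \frac{186}{46073} = - \frac{222177}{2303650}$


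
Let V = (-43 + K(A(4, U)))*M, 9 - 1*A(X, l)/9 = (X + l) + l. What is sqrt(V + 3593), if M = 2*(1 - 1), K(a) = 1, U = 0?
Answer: sqrt(3593) ≈ 59.942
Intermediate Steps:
A(X, l) = 81 - 18*l - 9*X (A(X, l) = 81 - 9*((X + l) + l) = 81 - 9*(X + 2*l) = 81 + (-18*l - 9*X) = 81 - 18*l - 9*X)
M = 0 (M = 2*0 = 0)
V = 0 (V = (-43 + 1)*0 = -42*0 = 0)
sqrt(V + 3593) = sqrt(0 + 3593) = sqrt(3593)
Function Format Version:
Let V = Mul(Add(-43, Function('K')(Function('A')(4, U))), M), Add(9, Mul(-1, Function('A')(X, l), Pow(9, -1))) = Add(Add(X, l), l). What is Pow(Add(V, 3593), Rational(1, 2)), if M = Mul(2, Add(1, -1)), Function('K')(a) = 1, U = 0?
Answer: Pow(3593, Rational(1, 2)) ≈ 59.942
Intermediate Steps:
Function('A')(X, l) = Add(81, Mul(-18, l), Mul(-9, X)) (Function('A')(X, l) = Add(81, Mul(-9, Add(Add(X, l), l))) = Add(81, Mul(-9, Add(X, Mul(2, l)))) = Add(81, Add(Mul(-18, l), Mul(-9, X))) = Add(81, Mul(-18, l), Mul(-9, X)))
M = 0 (M = Mul(2, 0) = 0)
V = 0 (V = Mul(Add(-43, 1), 0) = Mul(-42, 0) = 0)
Pow(Add(V, 3593), Rational(1, 2)) = Pow(Add(0, 3593), Rational(1, 2)) = Pow(3593, Rational(1, 2))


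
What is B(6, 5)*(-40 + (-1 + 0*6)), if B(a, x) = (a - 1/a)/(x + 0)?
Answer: -287/6 ≈ -47.833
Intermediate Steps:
B(a, x) = (a - 1/a)/x
B(6, 5)*(-40 + (-1 + 0*6)) = ((-1 + 6**2)/(6*5))*(-40 + (-1 + 0*6)) = ((1/6)*(1/5)*(-1 + 36))*(-40 + (-1 + 0)) = ((1/6)*(1/5)*35)*(-40 - 1) = (7/6)*(-41) = -287/6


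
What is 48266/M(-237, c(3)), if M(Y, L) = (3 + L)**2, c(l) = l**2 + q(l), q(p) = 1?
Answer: 48266/169 ≈ 285.60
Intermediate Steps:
c(l) = 1 + l**2 (c(l) = l**2 + 1 = 1 + l**2)
48266/M(-237, c(3)) = 48266/((3 + (1 + 3**2))**2) = 48266/((3 + (1 + 9))**2) = 48266/((3 + 10)**2) = 48266/(13**2) = 48266/169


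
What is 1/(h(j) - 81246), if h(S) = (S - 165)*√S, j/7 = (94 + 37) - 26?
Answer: -13541/1060351836 - 665*√15/1060351836 ≈ -1.5199e-5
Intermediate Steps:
j = 735 (j = 7*((94 + 37) - 26) = 7*(131 - 26) = 7*105 = 735)
h(S) = √S*(-165 + S) (h(S) = (-165 + S)*√S = √S*(-165 + S))
1/(h(j) - 81246) = 1/(√735*(-165 + 735) - 81246) = 1/((7*√15)*570 - 81246) = 1/(3990*√15 - 81246) = 1/(-81246 + 3990*√15)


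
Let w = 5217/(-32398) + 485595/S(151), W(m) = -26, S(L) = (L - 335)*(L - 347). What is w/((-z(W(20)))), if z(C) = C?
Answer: 7772080461/15189219136 ≈ 0.51168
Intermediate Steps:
S(L) = (-347 + L)*(-335 + L) (S(L) = (-335 + L)*(-347 + L) = (-347 + L)*(-335 + L))
w = 7772080461/584200736 (w = 5217/(-32398) + 485595/(116245 + 151**2 - 682*151) = 5217*(-1/32398) + 485595/(116245 + 22801 - 102982) = -5217/32398 + 485595/36064 = 7772080461/584200736 ≈ 13.304)
w/((-z(W(20)))) = 7772080461/(584200736*((-1*(-26)))) = (7772080461/584200736)/26 = (7772080461/584200736)*(1/26) = 7772080461/15189219136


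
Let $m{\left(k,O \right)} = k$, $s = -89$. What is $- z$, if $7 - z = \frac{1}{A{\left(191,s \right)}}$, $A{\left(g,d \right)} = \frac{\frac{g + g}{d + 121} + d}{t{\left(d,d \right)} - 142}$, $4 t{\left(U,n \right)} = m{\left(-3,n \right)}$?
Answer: $- \frac{6347}{1233} \approx -5.1476$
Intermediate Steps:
$t{\left(U,n \right)} = - \frac{3}{4}$ ($t{\left(U,n \right)} = \frac{1}{4} \left(-3\right) = - \frac{3}{4}$)
$A{\left(g,d \right)} = - \frac{4 d}{571} - \frac{8 g}{571 \left(121 + d\right)}$ ($A{\left(g,d \right)} = \frac{\frac{g + g}{d + 121} + d}{- \frac{3}{4} - 142} = \frac{\frac{2 g}{121 + d} + d}{- \frac{571}{4}} = \left(\frac{2 g}{121 + d} + d\right) \left(- \frac{4}{571}\right) = \left(d + \frac{2 g}{121 + d}\right) \left(- \frac{4}{571}\right) = - \frac{4 d}{571} - \frac{8 g}{571 \left(121 + d\right)}$)
$z = \frac{6347}{1233}$ ($z = 7 - \frac{1}{\frac{4}{571} \frac{1}{121 - 89} \left(- \left(-89\right)^{2} - -10769 - 382\right)} = 7 - \frac{1}{\frac{4}{571} \cdot \frac{1}{32} \left(\left(-1\right) 7921 + 10769 - 382\right)} = 7 - \frac{1}{\frac{4}{571} \cdot \frac{1}{32} \left(-7921 + 10769 - 382\right)} = 7 - \frac{1}{\frac{4}{571} \cdot \frac{1}{32} \cdot 2466} = 7 - \frac{1}{\frac{1233}{2284}} = 7 - \frac{2284}{1233} = \frac{6347}{1233} \approx 5.1476$)
$- z = \left(-1\right) \frac{6347}{1233} = - \frac{6347}{1233}$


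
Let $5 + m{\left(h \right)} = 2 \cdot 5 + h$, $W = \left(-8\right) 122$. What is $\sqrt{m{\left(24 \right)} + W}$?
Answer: $i \sqrt{947} \approx 30.773 i$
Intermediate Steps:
$W = -976$
$m{\left(h \right)} = 5 + h$ ($m{\left(h \right)} = -5 + \left(2 \cdot 5 + h\right) = -5 + \left(10 + h\right) = 5 + h$)
$\sqrt{m{\left(24 \right)} + W} = \sqrt{\left(5 + 24\right) - 976} = \sqrt{29 - 976} = \sqrt{-947} = i \sqrt{947}$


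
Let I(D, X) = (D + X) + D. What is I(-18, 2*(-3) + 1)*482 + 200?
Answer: -19562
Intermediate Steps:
I(D, X) = X + 2*D
I(-18, 2*(-3) + 1)*482 + 200 = ((2*(-3) + 1) + 2*(-18))*482 + 200 = ((-6 + 1) - 36)*482 + 200 = (-5 - 36)*482 + 200 = -41*482 + 200 = -19762 + 200 = -19562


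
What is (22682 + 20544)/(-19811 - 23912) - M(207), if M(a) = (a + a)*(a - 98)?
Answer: -1973087324/43723 ≈ -45127.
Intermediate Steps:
M(a) = 2*a*(-98 + a) (M(a) = (2*a)*(-98 + a) = 2*a*(-98 + a))
(22682 + 20544)/(-19811 - 23912) - M(207) = (22682 + 20544)/(-19811 - 23912) - 2*207*(-98 + 207) = 43226/(-43723) - 2*207*109 = 43226*(-1/43723) - 1*45126 = -43226/43723 - 45126 = -1973087324/43723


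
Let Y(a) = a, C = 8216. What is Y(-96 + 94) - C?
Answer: -8218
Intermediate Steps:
Y(-96 + 94) - C = (-96 + 94) - 1*8216 = -2 - 8216 = -8218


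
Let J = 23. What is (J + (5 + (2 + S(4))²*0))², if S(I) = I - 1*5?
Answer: 784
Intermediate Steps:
S(I) = -5 + I (S(I) = I - 5 = -5 + I)
(J + (5 + (2 + S(4))²*0))² = (23 + (5 + (2 + (-5 + 4))²*0))² = (23 + (5 + (2 - 1)²*0))² = (23 + (5 + 1²*0))² = (23 + (5 + 1*0))² = (23 + (5 + 0))² = (23 + 5)² = 28² = 784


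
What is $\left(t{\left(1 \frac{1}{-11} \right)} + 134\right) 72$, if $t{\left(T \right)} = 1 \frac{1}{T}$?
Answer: $8856$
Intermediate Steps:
$t{\left(T \right)} = \frac{1}{T}$
$\left(t{\left(1 \frac{1}{-11} \right)} + 134\right) 72 = \left(\frac{1}{1 \frac{1}{-11}} + 134\right) 72 = \left(\frac{1}{1 \left(- \frac{1}{11}\right)} + 134\right) 72 = \left(\frac{1}{- \frac{1}{11}} + 134\right) 72 = \left(-11 + 134\right) 72 = 123 \cdot 72 = 8856$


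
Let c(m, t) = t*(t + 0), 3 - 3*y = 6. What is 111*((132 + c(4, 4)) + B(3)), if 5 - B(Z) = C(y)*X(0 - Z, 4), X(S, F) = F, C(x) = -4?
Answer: 18759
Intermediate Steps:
y = -1 (y = 1 - ⅓*6 = 1 - 2 = -1)
c(m, t) = t² (c(m, t) = t*t = t²)
B(Z) = 21 (B(Z) = 5 - (-4)*4 = 5 - 1*(-16) = 5 + 16 = 21)
111*((132 + c(4, 4)) + B(3)) = 111*((132 + 4²) + 21) = 111*((132 + 16) + 21) = 111*(148 + 21) = 111*169 = 18759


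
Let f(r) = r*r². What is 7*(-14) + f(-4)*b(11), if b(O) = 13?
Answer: -930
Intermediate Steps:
f(r) = r³
7*(-14) + f(-4)*b(11) = 7*(-14) + (-4)³*13 = -98 - 64*13 = -98 - 832 = -930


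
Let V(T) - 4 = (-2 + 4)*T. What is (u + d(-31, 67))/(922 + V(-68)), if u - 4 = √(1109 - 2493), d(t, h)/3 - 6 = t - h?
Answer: -136/395 + I*√346/395 ≈ -0.3443 + 0.047091*I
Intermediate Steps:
d(t, h) = 18 - 3*h + 3*t (d(t, h) = 18 + 3*(t - h) = 18 + (-3*h + 3*t) = 18 - 3*h + 3*t)
V(T) = 4 + 2*T (V(T) = 4 + (-2 + 4)*T = 4 + 2*T)
u = 4 + 2*I*√346 (u = 4 + √(1109 - 2493) = 4 + √(-1384) = 4 + 2*I*√346 ≈ 4.0 + 37.202*I)
(u + d(-31, 67))/(922 + V(-68)) = ((4 + 2*I*√346) + (18 - 3*67 + 3*(-31)))/(922 + (4 + 2*(-68))) = ((4 + 2*I*√346) + (18 - 201 - 93))/(922 + (4 - 136)) = ((4 + 2*I*√346) - 276)/(922 - 132) = (-272 + 2*I*√346)/790 = (-272 + 2*I*√346)*(1/790) = -136/395 + I*√346/395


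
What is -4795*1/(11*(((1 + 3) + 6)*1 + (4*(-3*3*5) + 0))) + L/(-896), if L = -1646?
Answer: 368717/83776 ≈ 4.4012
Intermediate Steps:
-4795*1/(11*(((1 + 3) + 6)*1 + (4*(-3*3*5) + 0))) + L/(-896) = -4795*1/(11*(((1 + 3) + 6)*1 + (4*(-3*3*5) + 0))) - 1646/(-896) = -4795*1/(11*((4 + 6)*1 + (4*(-9*5) + 0))) - 1646*(-1/896) = -4795*1/(11*(10*1 + (4*(-45) + 0))) + 823/448 = -4795*1/(11*(10 + (-180 + 0))) + 823/448 = -4795*1/(11*(10 - 180)) + 823/448 = -4795/((-170*11)) + 823/448 = -4795/(-1870) + 823/448 = -4795*(-1/1870) + 823/448 = 959/374 + 823/448 = 368717/83776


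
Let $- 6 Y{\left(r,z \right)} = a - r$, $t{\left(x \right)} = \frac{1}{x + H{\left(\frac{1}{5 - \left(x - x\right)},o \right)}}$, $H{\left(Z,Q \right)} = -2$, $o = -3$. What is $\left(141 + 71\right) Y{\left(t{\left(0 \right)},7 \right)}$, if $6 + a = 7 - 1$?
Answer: $- \frac{53}{3} \approx -17.667$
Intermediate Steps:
$t{\left(x \right)} = \frac{1}{-2 + x}$ ($t{\left(x \right)} = \frac{1}{x - 2} = \frac{1}{-2 + x}$)
$a = 0$ ($a = -6 + \left(7 - 1\right) = -6 + 6 = 0$)
$Y{\left(r,z \right)} = \frac{r}{6}$ ($Y{\left(r,z \right)} = - \frac{0 - r}{6} = - \frac{\left(-1\right) r}{6} = \frac{r}{6}$)
$\left(141 + 71\right) Y{\left(t{\left(0 \right)},7 \right)} = \left(141 + 71\right) \frac{1}{6 \left(-2 + 0\right)} = 212 \frac{1}{6 \left(-2\right)} = 212 \cdot \frac{1}{6} \left(- \frac{1}{2}\right) = 212 \left(- \frac{1}{12}\right) = - \frac{53}{3}$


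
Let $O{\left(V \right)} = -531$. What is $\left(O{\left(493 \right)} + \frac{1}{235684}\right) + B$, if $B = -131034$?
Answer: $- \frac{31007765459}{235684} \approx -1.3157 \cdot 10^{5}$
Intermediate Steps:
$\left(O{\left(493 \right)} + \frac{1}{235684}\right) + B = \left(-531 + \frac{1}{235684}\right) - 131034 = - \frac{125148203}{235684} - 131034 = - \frac{31007765459}{235684}$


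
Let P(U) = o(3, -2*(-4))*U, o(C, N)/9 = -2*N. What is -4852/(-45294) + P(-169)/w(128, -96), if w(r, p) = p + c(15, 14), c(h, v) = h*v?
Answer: 91902326/430293 ≈ 213.58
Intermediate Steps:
w(r, p) = 210 + p (w(r, p) = p + 15*14 = p + 210 = 210 + p)
o(C, N) = -18*N (o(C, N) = 9*(-2*N) = -18*N)
P(U) = -144*U (P(U) = (-(-36)*(-4))*U = (-18*8)*U = -144*U)
-4852/(-45294) + P(-169)/w(128, -96) = -4852/(-45294) + (-144*(-169))/(210 - 96) = -4852*(-1/45294) + 24336/114 = 2426/22647 + 24336*(1/114) = 2426/22647 + 4056/19 = 91902326/430293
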